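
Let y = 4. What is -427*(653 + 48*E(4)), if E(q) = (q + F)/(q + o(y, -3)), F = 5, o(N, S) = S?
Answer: -463295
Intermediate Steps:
E(q) = (5 + q)/(-3 + q) (E(q) = (q + 5)/(q - 3) = (5 + q)/(-3 + q))
-427*(653 + 48*E(4)) = -427*(653 + 48*((5 + 4)/(-3 + 4))) = -427*(653 + 48*(9/1)) = -427*(653 + 48*(1*9)) = -427*(653 + 48*9) = -427*(653 + 432) = -427*1085 = -463295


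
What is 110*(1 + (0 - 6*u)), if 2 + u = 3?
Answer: -550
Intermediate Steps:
u = 1 (u = -2 + 3 = 1)
110*(1 + (0 - 6*u)) = 110*(1 + (0 - 6*1)) = 110*(1 + (0 - 6)) = 110*(1 - 6) = 110*(-5) = -550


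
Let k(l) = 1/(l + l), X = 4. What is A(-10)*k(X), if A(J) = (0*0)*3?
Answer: 0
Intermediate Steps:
A(J) = 0 (A(J) = 0*3 = 0)
k(l) = 1/(2*l)
A(-10)*k(X) = 0*((½)/4) = 0*((½)*(¼)) = 0*(⅛) = 0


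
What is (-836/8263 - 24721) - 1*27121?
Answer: -428371282/8263 ≈ -51842.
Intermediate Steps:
(-836/8263 - 24721) - 1*27121 = (-836*1/8263 - 24721) - 27121 = (-836/8263 - 24721) - 27121 = -204270459/8263 - 27121 = -428371282/8263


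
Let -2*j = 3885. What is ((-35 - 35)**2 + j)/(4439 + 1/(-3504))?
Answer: 2072616/3110851 ≈ 0.66625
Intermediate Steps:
j = -3885/2 (j = -1/2*3885 = -3885/2 ≈ -1942.5)
((-35 - 35)**2 + j)/(4439 + 1/(-3504)) = ((-35 - 35)**2 - 3885/2)/(4439 + 1/(-3504)) = ((-70)**2 - 3885/2)/(4439 - 1/3504) = (4900 - 3885/2)/(15554255/3504) = (5915/2)*(3504/15554255) = 2072616/3110851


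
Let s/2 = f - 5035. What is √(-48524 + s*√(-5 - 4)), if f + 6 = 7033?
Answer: 2*√(-12131 + 2988*I) ≈ 26.928 + 221.92*I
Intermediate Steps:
f = 7027 (f = -6 + 7033 = 7027)
s = 3984 (s = 2*(7027 - 5035) = 2*1992 = 3984)
√(-48524 + s*√(-5 - 4)) = √(-48524 + 3984*√(-5 - 4)) = √(-48524 + 3984*√(-9)) = √(-48524 + 3984*(3*I)) = √(-48524 + 11952*I)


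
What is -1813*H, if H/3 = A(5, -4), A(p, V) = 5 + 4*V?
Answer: 59829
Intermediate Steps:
H = -33 (H = 3*(5 + 4*(-4)) = 3*(5 - 16) = 3*(-11) = -33)
-1813*H = -1813*(-33) = 59829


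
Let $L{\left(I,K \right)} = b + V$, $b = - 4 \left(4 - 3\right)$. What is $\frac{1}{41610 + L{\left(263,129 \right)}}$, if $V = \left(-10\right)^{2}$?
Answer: $\frac{1}{41706} \approx 2.3977 \cdot 10^{-5}$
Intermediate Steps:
$b = -4$ ($b = \left(-4\right) 1 = -4$)
$V = 100$
$L{\left(I,K \right)} = 96$ ($L{\left(I,K \right)} = -4 + 100 = 96$)
$\frac{1}{41610 + L{\left(263,129 \right)}} = \frac{1}{41610 + 96} = \frac{1}{41706}$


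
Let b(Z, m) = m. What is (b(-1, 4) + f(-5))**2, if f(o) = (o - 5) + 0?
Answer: 36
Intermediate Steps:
f(o) = -5 + o (f(o) = (-5 + o) + 0 = -5 + o)
(b(-1, 4) + f(-5))**2 = (4 + (-5 - 5))**2 = (4 - 10)**2 = (-6)**2 = 36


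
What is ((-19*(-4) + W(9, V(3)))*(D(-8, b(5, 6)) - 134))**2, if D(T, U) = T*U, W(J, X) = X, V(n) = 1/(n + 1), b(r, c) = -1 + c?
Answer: 704106225/4 ≈ 1.7603e+8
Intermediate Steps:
V(n) = 1/(1 + n)
((-19*(-4) + W(9, V(3)))*(D(-8, b(5, 6)) - 134))**2 = ((-19*(-4) + 1/(1 + 3))*(-8*(-1 + 6) - 134))**2 = ((76 + 1/4)*(-8*5 - 134))**2 = ((76 + 1/4)*(-40 - 134))**2 = ((305/4)*(-174))**2 = (-26535/2)**2 = 704106225/4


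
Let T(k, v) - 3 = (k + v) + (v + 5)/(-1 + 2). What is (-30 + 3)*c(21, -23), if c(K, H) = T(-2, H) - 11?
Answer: 1377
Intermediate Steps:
T(k, v) = 8 + k + 2*v (T(k, v) = 3 + ((k + v) + (v + 5)/(-1 + 2)) = 3 + ((k + v) + (5 + v)/1) = 3 + ((k + v) + (5 + v)*1) = 3 + ((k + v) + (5 + v)) = 3 + (5 + k + 2*v) = 8 + k + 2*v)
c(K, H) = -5 + 2*H (c(K, H) = (8 - 2 + 2*H) - 11 = (6 + 2*H) - 11 = -5 + 2*H)
(-30 + 3)*c(21, -23) = (-30 + 3)*(-5 + 2*(-23)) = -27*(-5 - 46) = -27*(-51) = 1377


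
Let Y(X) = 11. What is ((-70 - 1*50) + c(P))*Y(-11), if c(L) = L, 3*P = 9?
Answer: -1287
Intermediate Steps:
P = 3 (P = (⅓)*9 = 3)
((-70 - 1*50) + c(P))*Y(-11) = ((-70 - 1*50) + 3)*11 = ((-70 - 50) + 3)*11 = (-120 + 3)*11 = -117*11 = -1287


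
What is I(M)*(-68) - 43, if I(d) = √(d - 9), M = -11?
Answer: -43 - 136*I*√5 ≈ -43.0 - 304.11*I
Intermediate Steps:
I(d) = √(-9 + d)
I(M)*(-68) - 43 = √(-9 - 11)*(-68) - 43 = √(-20)*(-68) - 43 = (2*I*√5)*(-68) - 43 = -136*I*√5 - 43 = -43 - 136*I*√5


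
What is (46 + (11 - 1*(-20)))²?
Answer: 5929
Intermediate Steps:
(46 + (11 - 1*(-20)))² = (46 + (11 + 20))² = (46 + 31)² = 77² = 5929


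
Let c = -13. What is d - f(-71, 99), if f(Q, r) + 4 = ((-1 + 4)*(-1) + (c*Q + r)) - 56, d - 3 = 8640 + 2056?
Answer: 9740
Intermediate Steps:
d = 10699 (d = 3 + (8640 + 2056) = 3 + 10696 = 10699)
f(Q, r) = -63 + r - 13*Q (f(Q, r) = -4 + (((-1 + 4)*(-1) + (-13*Q + r)) - 56) = -4 + ((3*(-1) + (r - 13*Q)) - 56) = -4 + ((-3 + (r - 13*Q)) - 56) = -4 + ((-3 + r - 13*Q) - 56) = -4 + (-59 + r - 13*Q) = -63 + r - 13*Q)
d - f(-71, 99) = 10699 - (-63 + 99 - 13*(-71)) = 10699 - (-63 + 99 + 923) = 10699 - 1*959 = 10699 - 959 = 9740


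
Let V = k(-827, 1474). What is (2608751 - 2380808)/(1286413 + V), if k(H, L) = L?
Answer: 227943/1287887 ≈ 0.17699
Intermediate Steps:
V = 1474
(2608751 - 2380808)/(1286413 + V) = (2608751 - 2380808)/(1286413 + 1474) = 227943/1287887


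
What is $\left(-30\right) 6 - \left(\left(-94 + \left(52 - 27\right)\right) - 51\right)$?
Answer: $-60$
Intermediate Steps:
$\left(-30\right) 6 - \left(\left(-94 + \left(52 - 27\right)\right) - 51\right) = -180 - \left(\left(-94 + 25\right) - 51\right) = -180 - \left(-69 - 51\right) = -180 - -120 = -180 + 120 = -60$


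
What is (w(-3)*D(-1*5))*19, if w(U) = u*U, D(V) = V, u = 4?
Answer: 1140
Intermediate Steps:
w(U) = 4*U
(w(-3)*D(-1*5))*19 = ((4*(-3))*(-1*5))*19 = -12*(-5)*19 = 60*19 = 1140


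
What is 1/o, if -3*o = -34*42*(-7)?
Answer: -1/3332 ≈ -0.00030012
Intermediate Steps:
o = -3332 (o = -(-34*42)*(-7)/3 = -(-476)*(-7) = -1/3*9996 = -3332)
1/o = 1/(-3332) = -1/3332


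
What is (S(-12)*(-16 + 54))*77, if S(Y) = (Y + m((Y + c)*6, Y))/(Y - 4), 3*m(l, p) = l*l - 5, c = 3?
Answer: -4206125/24 ≈ -1.7526e+5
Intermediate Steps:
m(l, p) = -5/3 + l²/3 (m(l, p) = (l*l - 5)/3 = (l² - 5)/3 = (-5 + l²)/3 = -5/3 + l²/3)
S(Y) = (-5/3 + Y + (18 + 6*Y)²/3)/(-4 + Y) (S(Y) = (Y + (-5/3 + ((Y + 3)*6)²/3))/(Y - 4) = (Y + (-5/3 + ((3 + Y)*6)²/3))/(-4 + Y) = (Y + (-5/3 + (18 + 6*Y)²/3))/(-4 + Y) = (-5/3 + Y + (18 + 6*Y)²/3)/(-4 + Y))
(S(-12)*(-16 + 54))*77 = (((319 + 36*(-12)² + 219*(-12))/(3*(-4 - 12)))*(-16 + 54))*77 = (((⅓)*(319 + 36*144 - 2628)/(-16))*38)*77 = (((⅓)*(-1/16)*(319 + 5184 - 2628))*38)*77 = (((⅓)*(-1/16)*2875)*38)*77 = -2875/48*38*77 = -54625/24*77 = -4206125/24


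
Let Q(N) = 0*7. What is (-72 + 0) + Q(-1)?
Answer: -72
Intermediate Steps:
Q(N) = 0
(-72 + 0) + Q(-1) = (-72 + 0) + 0 = -72 + 0 = -72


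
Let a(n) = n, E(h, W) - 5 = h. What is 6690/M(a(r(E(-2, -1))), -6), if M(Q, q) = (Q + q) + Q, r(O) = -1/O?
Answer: -2007/2 ≈ -1003.5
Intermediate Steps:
E(h, W) = 5 + h
M(Q, q) = q + 2*Q
6690/M(a(r(E(-2, -1))), -6) = 6690/(-6 + 2*(-1/(5 - 2))) = 6690/(-6 + 2*(-1/3)) = 6690/(-6 - 2/3) = 6690/(-20/3) = 6690*(-3/20) = -2007/2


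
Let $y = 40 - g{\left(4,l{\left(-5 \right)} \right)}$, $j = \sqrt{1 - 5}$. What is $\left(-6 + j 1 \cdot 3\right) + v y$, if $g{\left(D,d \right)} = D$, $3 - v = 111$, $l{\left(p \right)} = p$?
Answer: $-3894 + 6 i \approx -3894.0 + 6.0 i$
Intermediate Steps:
$v = -108$ ($v = 3 - 111 = -108$)
$j = 2 i$ ($j = \sqrt{-4} = 2 i \approx 2.0 i$)
$y = 36$ ($y = 40 - 4 = 36$)
$\left(-6 + j 1 \cdot 3\right) + v y = \left(-6 + 2 i 1 \cdot 3\right) - 3888 = \left(-6 + 2 i 3\right) - 3888 = \left(-6 + 6 i\right) - 3888 = -3894 + 6 i$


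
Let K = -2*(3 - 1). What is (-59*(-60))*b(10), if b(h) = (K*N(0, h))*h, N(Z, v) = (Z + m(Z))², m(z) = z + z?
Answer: 0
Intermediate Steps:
m(z) = 2*z
N(Z, v) = 9*Z² (N(Z, v) = (Z + 2*Z)² = (3*Z)² = 9*Z²)
K = -4 (K = -2*2 = -4)
b(h) = 0 (b(h) = (-36*0²)*h = (-36*0)*h = (-4*0)*h = 0*h = 0)
(-59*(-60))*b(10) = -59*(-60)*0 = 3540*0 = 0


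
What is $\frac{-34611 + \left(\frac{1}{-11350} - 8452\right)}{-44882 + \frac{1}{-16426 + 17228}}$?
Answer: $\frac{195994785451}{204273685025} \approx 0.95947$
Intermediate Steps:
$\frac{-34611 + \left(\frac{1}{-11350} - 8452\right)}{-44882 + \frac{1}{-16426 + 17228}} = \frac{-34611 - \frac{95930201}{11350}}{-44882 + \frac{1}{802}} = - \frac{488765051}{11350 \left(- \frac{35995363}{802}\right)} = \left(- \frac{488765051}{11350}\right) \left(- \frac{802}{35995363}\right) = \frac{195994785451}{204273685025}$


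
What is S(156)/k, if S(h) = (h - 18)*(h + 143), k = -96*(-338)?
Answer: 529/416 ≈ 1.2716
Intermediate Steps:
k = 32448
S(h) = (-18 + h)*(143 + h)
S(156)/k = (-2574 + 156² + 125*156)/32448 = (-2574 + 24336 + 19500)*(1/32448) = 41262*(1/32448) = 529/416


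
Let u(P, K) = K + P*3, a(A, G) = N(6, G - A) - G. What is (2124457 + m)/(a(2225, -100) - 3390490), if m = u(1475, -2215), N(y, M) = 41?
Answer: -2126667/3390349 ≈ -0.62727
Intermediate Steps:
a(A, G) = 41 - G
u(P, K) = K + 3*P
m = 2210 (m = -2215 + 3*1475 = -2215 + 4425 = 2210)
(2124457 + m)/(a(2225, -100) - 3390490) = (2124457 + 2210)/((41 - 1*(-100)) - 3390490) = 2126667/((41 + 100) - 3390490) = 2126667/(141 - 3390490) = 2126667/(-3390349) = 2126667*(-1/3390349) = -2126667/3390349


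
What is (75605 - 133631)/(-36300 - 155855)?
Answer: 58026/192155 ≈ 0.30197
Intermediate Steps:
(75605 - 133631)/(-36300 - 155855) = -58026/(-192155) = -58026*(-1/192155) = 58026/192155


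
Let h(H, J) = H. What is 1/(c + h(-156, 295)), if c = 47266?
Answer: 1/47110 ≈ 2.1227e-5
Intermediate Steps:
1/(c + h(-156, 295)) = 1/(47266 - 156) = 1/47110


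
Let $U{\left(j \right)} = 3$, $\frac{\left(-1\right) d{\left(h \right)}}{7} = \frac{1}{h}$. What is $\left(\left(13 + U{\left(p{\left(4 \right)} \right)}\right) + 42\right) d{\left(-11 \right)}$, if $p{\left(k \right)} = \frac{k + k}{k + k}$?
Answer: $\frac{406}{11} \approx 36.909$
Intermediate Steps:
$d{\left(h \right)} = - \frac{7}{h}$
$p{\left(k \right)} = 1$ ($p{\left(k \right)} = \frac{2 k}{2 k} = 2 k \frac{1}{2 k} = 1$)
$\left(\left(13 + U{\left(p{\left(4 \right)} \right)}\right) + 42\right) d{\left(-11 \right)} = \left(\left(13 + 3\right) + 42\right) \left(- \frac{7}{-11}\right) = \left(16 + 42\right) \left(\left(-7\right) \left(- \frac{1}{11}\right)\right) = 58 \cdot \frac{7}{11} = \frac{406}{11}$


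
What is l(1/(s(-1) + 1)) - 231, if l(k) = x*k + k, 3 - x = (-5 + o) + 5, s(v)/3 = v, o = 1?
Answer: -465/2 ≈ -232.50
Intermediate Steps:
s(v) = 3*v
x = 2 (x = 3 - ((-5 + 1) + 5) = 3 - (-4 + 5) = 3 - 1*1 = 3 - 1 = 2)
l(k) = 3*k (l(k) = 2*k + k = 3*k)
l(1/(s(-1) + 1)) - 231 = 3/(3*(-1) + 1) - 231 = 3/(-3 + 1) - 231 = 3/(-2) - 231 = 3*(-½) - 231 = -3/2 - 231 = -465/2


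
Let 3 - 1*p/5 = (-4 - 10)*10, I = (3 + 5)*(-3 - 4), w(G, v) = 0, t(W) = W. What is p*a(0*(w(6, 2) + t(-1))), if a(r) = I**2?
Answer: 2242240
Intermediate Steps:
I = -56 (I = 8*(-7) = -56)
a(r) = 3136 (a(r) = (-56)**2 = 3136)
p = 715 (p = 15 - 5*(-4 - 10)*10 = 15 - (-70)*10 = 15 - 5*(-140) = 15 + 700 = 715)
p*a(0*(w(6, 2) + t(-1))) = 715*3136 = 2242240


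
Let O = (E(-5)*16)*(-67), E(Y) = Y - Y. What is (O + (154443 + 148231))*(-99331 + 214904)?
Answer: 34980942202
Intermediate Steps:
E(Y) = 0
O = 0 (O = (0*16)*(-67) = 0*(-67) = 0)
(O + (154443 + 148231))*(-99331 + 214904) = (0 + (154443 + 148231))*(-99331 + 214904) = (0 + 302674)*115573 = 302674*115573 = 34980942202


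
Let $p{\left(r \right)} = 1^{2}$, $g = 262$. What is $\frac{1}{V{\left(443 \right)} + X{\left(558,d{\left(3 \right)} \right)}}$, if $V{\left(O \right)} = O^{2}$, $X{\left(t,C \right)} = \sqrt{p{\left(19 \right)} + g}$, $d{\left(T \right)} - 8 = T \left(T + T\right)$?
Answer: $\frac{196249}{38513669738} - \frac{\sqrt{263}}{38513669738} \approx 5.0951 \cdot 10^{-6}$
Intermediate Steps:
$p{\left(r \right)} = 1$
$d{\left(T \right)} = 8 + 2 T^{2}$ ($d{\left(T \right)} = 8 + T \left(T + T\right) = 8 + T 2 T = 8 + 2 T^{2}$)
$X{\left(t,C \right)} = \sqrt{263}$ ($X{\left(t,C \right)} = \sqrt{1 + 262} = \sqrt{263}$)
$\frac{1}{V{\left(443 \right)} + X{\left(558,d{\left(3 \right)} \right)}} = \frac{1}{443^{2} + \sqrt{263}} = \frac{1}{196249 + \sqrt{263}}$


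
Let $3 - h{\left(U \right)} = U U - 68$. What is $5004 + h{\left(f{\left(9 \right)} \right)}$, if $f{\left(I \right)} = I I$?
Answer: $-1486$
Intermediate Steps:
$f{\left(I \right)} = I^{2}$
$h{\left(U \right)} = 71 - U^{2}$ ($h{\left(U \right)} = 3 - \left(U U - 68\right) = 3 - \left(U^{2} - 68\right) = 3 - \left(-68 + U^{2}\right) = 71 - U^{2}$)
$5004 + h{\left(f{\left(9 \right)} \right)} = 5004 + \left(71 - \left(9^{2}\right)^{2}\right) = 5004 + \left(71 - 81^{2}\right) = 5004 + \left(71 - 6561\right) = 5004 - 6490 = -1486$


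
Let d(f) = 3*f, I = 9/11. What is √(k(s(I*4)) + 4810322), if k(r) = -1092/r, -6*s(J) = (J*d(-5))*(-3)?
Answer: 2*√270583115/15 ≈ 2193.3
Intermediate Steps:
I = 9/11 (I = 9*(1/11) = 9/11 ≈ 0.81818)
s(J) = -15*J/2 (s(J) = -J*(3*(-5))*(-3)/6 = -J*(-15)*(-3)/6 = -(-15*J)*(-3)/6 = -15*J/2)
√(k(s(I*4)) + 4810322) = √(-1092/((-135*4/22)) + 4810322) = √(-1092/((-15/2*36/11)) + 4810322) = √(-1092/(-270/11) + 4810322) = √(-1092*(-11/270) + 4810322) = √(2002/45 + 4810322) = √(216466492/45) = 2*√270583115/15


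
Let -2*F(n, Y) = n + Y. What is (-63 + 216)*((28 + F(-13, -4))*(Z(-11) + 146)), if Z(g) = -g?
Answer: 1753533/2 ≈ 8.7677e+5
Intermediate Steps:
F(n, Y) = -Y/2 - n/2 (F(n, Y) = -(n + Y)/2 = -(Y + n)/2 = -Y/2 - n/2)
(-63 + 216)*((28 + F(-13, -4))*(Z(-11) + 146)) = (-63 + 216)*((28 + (-1/2*(-4) - 1/2*(-13)))*(-1*(-11) + 146)) = 153*((28 + (2 + 13/2))*(11 + 146)) = 153*((28 + 17/2)*157) = 153*((73/2)*157) = 153*(11461/2) = 1753533/2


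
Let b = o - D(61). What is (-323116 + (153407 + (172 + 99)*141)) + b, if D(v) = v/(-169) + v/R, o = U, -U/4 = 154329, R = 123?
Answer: -15565599424/20787 ≈ -7.4881e+5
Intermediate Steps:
U = -617316 (U = -4*154329 = -617316)
o = -617316
D(v) = 46*v/20787 (D(v) = v/(-169) + v/123 = v*(-1/169) + v*(1/123) = -v/169 + v/123 = 46*v/20787)
b = -12832150498/20787 (b = -617316 - 46*61/20787 = -617316 - 1*2806/20787 = -617316 - 2806/20787 = -12832150498/20787 ≈ -6.1732e+5)
(-323116 + (153407 + (172 + 99)*141)) + b = (-323116 + (153407 + (172 + 99)*141)) - 12832150498/20787 = (-323116 + (153407 + 271*141)) - 12832150498/20787 = (-323116 + (153407 + 38211)) - 12832150498/20787 = (-323116 + 191618) - 12832150498/20787 = -131498 - 12832150498/20787 = -15565599424/20787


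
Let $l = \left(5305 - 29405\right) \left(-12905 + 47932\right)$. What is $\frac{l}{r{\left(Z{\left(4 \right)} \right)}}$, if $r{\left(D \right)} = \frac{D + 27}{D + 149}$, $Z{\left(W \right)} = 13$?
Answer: $-3418810335$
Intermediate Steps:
$r{\left(D \right)} = \frac{27 + D}{149 + D}$
$l = -844150700$ ($l = \left(-24100\right) 35027 = -844150700$)
$\frac{l}{r{\left(Z{\left(4 \right)} \right)}} = - \frac{844150700}{\frac{1}{149 + 13} \left(27 + 13\right)} = - \frac{844150700}{\frac{1}{162} \cdot 40} = - \frac{844150700}{\frac{20}{81}} = \left(-844150700\right) \frac{81}{20} = -3418810335$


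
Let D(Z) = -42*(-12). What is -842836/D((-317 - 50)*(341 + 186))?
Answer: -210709/126 ≈ -1672.3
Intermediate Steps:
D(Z) = 504
-842836/D((-317 - 50)*(341 + 186)) = -842836/504 = -842836*1/504 = -210709/126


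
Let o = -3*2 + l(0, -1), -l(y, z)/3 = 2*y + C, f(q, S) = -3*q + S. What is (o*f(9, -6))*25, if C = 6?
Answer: 19800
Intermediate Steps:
f(q, S) = S - 3*q
l(y, z) = -18 - 6*y (l(y, z) = -3*(2*y + 6) = -3*(6 + 2*y) = -18 - 6*y)
o = -24 (o = -3*2 + (-18 - 6*0) = -6 + (-18 + 0) = -6 - 18 = -24)
(o*f(9, -6))*25 = -24*(-6 - 3*9)*25 = -24*(-6 - 27)*25 = -24*(-33)*25 = 792*25 = 19800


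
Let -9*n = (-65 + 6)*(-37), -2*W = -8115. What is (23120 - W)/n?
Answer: -343125/4366 ≈ -78.590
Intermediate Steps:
W = 8115/2 (W = -½*(-8115) = 8115/2 ≈ 4057.5)
n = -2183/9 (n = -(-65 + 6)*(-37)/9 = -(-59)*(-37)/9 = -⅑*2183 = -2183/9 ≈ -242.56)
(23120 - W)/n = (23120 - 1*8115/2)/(-2183/9) = (23120 - 8115/2)*(-9/2183) = (38125/2)*(-9/2183) = -343125/4366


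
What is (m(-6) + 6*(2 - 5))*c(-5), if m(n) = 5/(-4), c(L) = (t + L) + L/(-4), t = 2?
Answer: 539/16 ≈ 33.688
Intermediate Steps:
c(L) = 2 + 3*L/4 (c(L) = (2 + L) + L/(-4) = (2 + L) + L*(-¼) = (2 + L) - L/4 = 2 + 3*L/4)
m(n) = -5/4 (m(n) = 5*(-¼) = -5/4)
(m(-6) + 6*(2 - 5))*c(-5) = (-5/4 + 6*(2 - 5))*(2 + (¾)*(-5)) = (-5/4 + 6*(-3))*(2 - 15/4) = (-5/4 - 18)*(-7/4) = -77/4*(-7/4) = 539/16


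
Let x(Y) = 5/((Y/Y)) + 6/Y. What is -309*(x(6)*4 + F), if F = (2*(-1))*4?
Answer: -4944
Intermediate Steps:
F = -8 (F = -2*4 = -8)
x(Y) = 5 + 6/Y (x(Y) = 5/1 + 6/Y = 5*1 + 6/Y = 5 + 6/Y)
-309*(x(6)*4 + F) = -309*((5 + 6/6)*4 - 8) = -309*((5 + 6*(⅙))*4 - 8) = -309*((5 + 1)*4 - 8) = -309*(6*4 - 8) = -309*(24 - 8) = -309*16 = -4944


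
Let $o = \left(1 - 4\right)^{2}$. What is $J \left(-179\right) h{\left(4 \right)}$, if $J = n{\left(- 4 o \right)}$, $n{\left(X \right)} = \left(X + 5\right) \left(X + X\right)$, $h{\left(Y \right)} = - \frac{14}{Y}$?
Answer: $1398348$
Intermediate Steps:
$o = 9$ ($o = \left(-3\right)^{2} = 9$)
$n{\left(X \right)} = 2 X \left(5 + X\right)$ ($n{\left(X \right)} = \left(5 + X\right) 2 X = 2 X \left(5 + X\right)$)
$J = 2232$ ($J = 2 \left(\left(-4\right) 9\right) \left(5 - 36\right) = 2 \left(-36\right) \left(5 - 36\right) = 2 \left(-36\right) \left(-31\right) = 2232$)
$J \left(-179\right) h{\left(4 \right)} = 2232 \left(-179\right) \left(- \frac{14}{4}\right) = - 399528 \left(\left(-14\right) \frac{1}{4}\right) = \left(-399528\right) \left(- \frac{7}{2}\right) = 1398348$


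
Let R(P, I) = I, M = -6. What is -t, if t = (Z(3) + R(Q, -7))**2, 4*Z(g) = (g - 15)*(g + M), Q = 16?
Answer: -4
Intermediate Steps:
Z(g) = (-15 + g)*(-6 + g)/4 (Z(g) = ((g - 15)*(g - 6))/4 = ((-15 + g)*(-6 + g))/4 = (-15 + g)*(-6 + g)/4)
t = 4 (t = ((45/2 - 21/4*3 + (1/4)*3**2) - 7)**2 = ((45/2 - 63/4 + (1/4)*9) - 7)**2 = ((45/2 - 63/4 + 9/4) - 7)**2 = (9 - 7)**2 = 2**2 = 4)
-t = -1*4 = -4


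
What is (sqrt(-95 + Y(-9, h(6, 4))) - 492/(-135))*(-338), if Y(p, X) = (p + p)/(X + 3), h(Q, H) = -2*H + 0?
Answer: -55432/45 - 338*I*sqrt(2285)/5 ≈ -1231.8 - 3231.4*I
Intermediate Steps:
h(Q, H) = -2*H
Y(p, X) = 2*p/(3 + X) (Y(p, X) = (2*p)/(3 + X) = 2*p/(3 + X))
(sqrt(-95 + Y(-9, h(6, 4))) - 492/(-135))*(-338) = (sqrt(-95 + 2*(-9)/(3 - 2*4)) - 492/(-135))*(-338) = (sqrt(-95 + 2*(-9)/(3 - 8)) - 492*(-1/135))*(-338) = (sqrt(-95 + 2*(-9)/(-5)) + 164/45)*(-338) = (sqrt(-95 + 2*(-9)*(-1/5)) + 164/45)*(-338) = (sqrt(-95 + 18/5) + 164/45)*(-338) = (sqrt(-457/5) + 164/45)*(-338) = (I*sqrt(2285)/5 + 164/45)*(-338) = (164/45 + I*sqrt(2285)/5)*(-338) = -55432/45 - 338*I*sqrt(2285)/5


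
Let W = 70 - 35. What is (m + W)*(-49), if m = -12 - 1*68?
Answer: 2205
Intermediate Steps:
W = 35
m = -80 (m = -12 - 68 = -80)
(m + W)*(-49) = (-80 + 35)*(-49) = -45*(-49) = 2205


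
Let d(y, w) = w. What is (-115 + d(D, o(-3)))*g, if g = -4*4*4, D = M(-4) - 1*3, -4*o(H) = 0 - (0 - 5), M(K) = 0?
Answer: 7440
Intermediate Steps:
o(H) = -5/4 (o(H) = -(0 - (0 - 5))/4 = -(0 - 1*(-5))/4 = -(0 + 5)/4 = -¼*5 = -5/4)
D = -3 (D = 0 - 1*3 = 0 - 3 = -3)
g = -64 (g = -16*4 = -64)
(-115 + d(D, o(-3)))*g = (-115 - 5/4)*(-64) = -465/4*(-64) = 7440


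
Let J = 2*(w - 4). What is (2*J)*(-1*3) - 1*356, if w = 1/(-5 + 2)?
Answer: -304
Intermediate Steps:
w = -⅓ (w = 1/(-3) = -⅓ ≈ -0.33333)
J = -26/3 (J = 2*(-⅓ - 4) = 2*(-13/3) = -26/3 ≈ -8.6667)
(2*J)*(-1*3) - 1*356 = (2*(-26/3))*(-1*3) - 1*356 = -52/3*(-3) - 356 = 52 - 356 = -304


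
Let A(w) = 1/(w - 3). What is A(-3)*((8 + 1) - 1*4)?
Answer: -⅚ ≈ -0.83333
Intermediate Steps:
A(w) = 1/(-3 + w)
A(-3)*((8 + 1) - 1*4) = ((8 + 1) - 1*4)/(-3 - 3) = (9 - 4)/(-6) = -⅙*5 = -⅚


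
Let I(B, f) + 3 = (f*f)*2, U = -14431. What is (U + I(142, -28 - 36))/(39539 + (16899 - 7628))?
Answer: -3121/24405 ≈ -0.12788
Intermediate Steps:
I(B, f) = -3 + 2*f**2 (I(B, f) = -3 + (f*f)*2 = -3 + f**2*2 = -3 + 2*f**2)
(U + I(142, -28 - 36))/(39539 + (16899 - 7628)) = (-14431 + (-3 + 2*(-28 - 36)**2))/(39539 + (16899 - 7628)) = (-14431 + (-3 + 2*(-64)**2))/(39539 + 9271) = (-14431 + (-3 + 2*4096))/48810 = (-14431 + (-3 + 8192))*(1/48810) = (-14431 + 8189)*(1/48810) = -6242*1/48810 = -3121/24405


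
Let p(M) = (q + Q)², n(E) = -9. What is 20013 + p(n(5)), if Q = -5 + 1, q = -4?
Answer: 20077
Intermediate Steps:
Q = -4
p(M) = 64 (p(M) = (-4 - 4)² = (-8)² = 64)
20013 + p(n(5)) = 20013 + 64 = 20077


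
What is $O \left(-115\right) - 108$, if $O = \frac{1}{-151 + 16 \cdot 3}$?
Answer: $- \frac{11009}{103} \approx -106.88$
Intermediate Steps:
$O = - \frac{1}{103}$ ($O = \frac{1}{-151 + 48} = \frac{1}{-103} = - \frac{1}{103} \approx -0.0097087$)
$O \left(-115\right) - 108 = \left(- \frac{1}{103}\right) \left(-115\right) - 108 = \frac{115}{103} - 108 = - \frac{11009}{103}$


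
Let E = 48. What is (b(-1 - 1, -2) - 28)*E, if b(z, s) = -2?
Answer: -1440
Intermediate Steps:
(b(-1 - 1, -2) - 28)*E = (-2 - 28)*48 = -30*48 = -1440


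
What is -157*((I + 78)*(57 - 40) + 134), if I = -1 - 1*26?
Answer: -157157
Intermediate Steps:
I = -27 (I = -1 - 26 = -27)
-157*((I + 78)*(57 - 40) + 134) = -157*((-27 + 78)*(57 - 40) + 134) = -157*(51*17 + 134) = -157*(867 + 134) = -157*1001 = -157157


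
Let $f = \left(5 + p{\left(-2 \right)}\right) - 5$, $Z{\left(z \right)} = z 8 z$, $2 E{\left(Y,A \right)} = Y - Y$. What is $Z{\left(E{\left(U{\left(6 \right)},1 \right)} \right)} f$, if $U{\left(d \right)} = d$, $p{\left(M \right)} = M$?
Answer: $0$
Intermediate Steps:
$E{\left(Y,A \right)} = 0$ ($E{\left(Y,A \right)} = \frac{Y - Y}{2} = \frac{1}{2} \cdot 0 = 0$)
$Z{\left(z \right)} = 8 z^{2}$ ($Z{\left(z \right)} = 8 z z = 8 z^{2}$)
$f = -2$ ($f = \left(5 - 2\right) - 5 = 3 - 5 = -2$)
$Z{\left(E{\left(U{\left(6 \right)},1 \right)} \right)} f = 8 \cdot 0^{2} \left(-2\right) = 8 \cdot 0 \left(-2\right) = 0 \left(-2\right) = 0$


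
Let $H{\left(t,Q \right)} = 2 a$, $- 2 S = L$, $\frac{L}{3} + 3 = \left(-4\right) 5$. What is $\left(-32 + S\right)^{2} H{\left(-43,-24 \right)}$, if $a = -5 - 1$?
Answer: $-75$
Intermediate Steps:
$a = -6$
$L = -69$ ($L = -9 + 3 \left(\left(-4\right) 5\right) = -9 + 3 \left(-20\right) = -9 - 60 = -69$)
$S = \frac{69}{2}$ ($S = \left(- \frac{1}{2}\right) \left(-69\right) = \frac{69}{2} \approx 34.5$)
$H{\left(t,Q \right)} = -12$ ($H{\left(t,Q \right)} = 2 \left(-6\right) = -12$)
$\left(-32 + S\right)^{2} H{\left(-43,-24 \right)} = \left(-32 + \frac{69}{2}\right)^{2} \left(-12\right) = \left(\frac{5}{2}\right)^{2} \left(-12\right) = \frac{25}{4} \left(-12\right) = -75$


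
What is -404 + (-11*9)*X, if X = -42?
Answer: 3754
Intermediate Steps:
-404 + (-11*9)*X = -404 - 11*9*(-42) = -404 - 99*(-42) = -404 + 4158 = 3754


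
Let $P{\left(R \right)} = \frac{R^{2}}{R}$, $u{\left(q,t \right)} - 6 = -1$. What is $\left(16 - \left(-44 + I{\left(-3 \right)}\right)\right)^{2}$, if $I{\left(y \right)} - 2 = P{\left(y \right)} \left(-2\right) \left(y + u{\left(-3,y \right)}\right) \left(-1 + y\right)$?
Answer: $11236$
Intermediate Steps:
$u{\left(q,t \right)} = 5$ ($u{\left(q,t \right)} = 6 - 1 = 5$)
$P{\left(R \right)} = R$
$I{\left(y \right)} = 2 - 2 y \left(-1 + y\right) \left(5 + y\right)$ ($I{\left(y \right)} = 2 + y \left(-2\right) \left(y + 5\right) \left(-1 + y\right) = 2 + - 2 y \left(5 + y\right) \left(-1 + y\right) = 2 + - 2 y \left(-1 + y\right) \left(5 + y\right) = 2 - 2 y \left(-1 + y\right) \left(5 + y\right)$)
$\left(16 - \left(-44 + I{\left(-3 \right)}\right)\right)^{2} = \left(16 + \left(\left(-22 - \left(2 - 8 \left(-3\right)^{2} - 2 \left(-3\right)^{3} + 10 \left(-3\right)\right)\right) + 66\right)\right)^{2} = \left(16 + \left(\left(-22 - \left(2 - 72 - -54 - 30\right)\right) + 66\right)\right)^{2} = \left(16 + \left(\left(-22 - \left(2 - 72 + 54 - 30\right)\right) + 66\right)\right)^{2} = \left(16 + \left(\left(-22 - -46\right) + 66\right)\right)^{2} = \left(16 + \left(\left(-22 + 46\right) + 66\right)\right)^{2} = \left(16 + \left(24 + 66\right)\right)^{2} = \left(16 + 90\right)^{2} = 106^{2} = 11236$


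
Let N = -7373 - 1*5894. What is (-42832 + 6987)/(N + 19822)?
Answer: -7169/1311 ≈ -5.4683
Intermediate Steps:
N = -13267 (N = -7373 - 5894 = -13267)
(-42832 + 6987)/(N + 19822) = (-42832 + 6987)/(-13267 + 19822) = -35845/6555 = -35845*1/6555 = -7169/1311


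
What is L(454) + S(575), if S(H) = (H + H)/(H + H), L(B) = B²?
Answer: 206117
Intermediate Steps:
S(H) = 1 (S(H) = (2*H)/((2*H)) = (2*H)*(1/(2*H)) = 1)
L(454) + S(575) = 454² + 1 = 206116 + 1 = 206117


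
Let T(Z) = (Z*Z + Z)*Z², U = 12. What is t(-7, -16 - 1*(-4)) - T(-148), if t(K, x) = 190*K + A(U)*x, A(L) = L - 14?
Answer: -476544730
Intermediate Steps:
A(L) = -14 + L
t(K, x) = -2*x + 190*K (t(K, x) = 190*K + (-14 + 12)*x = 190*K - 2*x = -2*x + 190*K)
T(Z) = Z²*(Z + Z²) (T(Z) = (Z² + Z)*Z² = (Z + Z²)*Z² = Z²*(Z + Z²))
t(-7, -16 - 1*(-4)) - T(-148) = (-2*(-16 - 1*(-4)) + 190*(-7)) - (-148)³*(1 - 148) = (-2*(-16 + 4) - 1330) - (-3241792)*(-147) = (-2*(-12) - 1330) - 1*476543424 = (24 - 1330) - 476543424 = -1306 - 476543424 = -476544730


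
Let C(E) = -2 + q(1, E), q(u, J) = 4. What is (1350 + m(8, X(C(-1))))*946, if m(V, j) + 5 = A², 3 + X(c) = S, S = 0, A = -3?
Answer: 1280884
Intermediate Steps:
C(E) = 2 (C(E) = -2 + 4 = 2)
X(c) = -3 (X(c) = -3 + 0 = -3)
m(V, j) = 4 (m(V, j) = -5 + (-3)² = -5 + 9 = 4)
(1350 + m(8, X(C(-1))))*946 = (1350 + 4)*946 = 1354*946 = 1280884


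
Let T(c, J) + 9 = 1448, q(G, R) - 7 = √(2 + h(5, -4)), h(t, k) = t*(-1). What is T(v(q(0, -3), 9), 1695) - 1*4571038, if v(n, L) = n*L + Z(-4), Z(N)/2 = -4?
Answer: -4569599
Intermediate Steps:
Z(N) = -8 (Z(N) = 2*(-4) = -8)
h(t, k) = -t
q(G, R) = 7 + I*√3 (q(G, R) = 7 + √(2 - 1*5) = 7 + √(2 - 5) = 7 + √(-3) = 7 + I*√3)
v(n, L) = -8 + L*n (v(n, L) = n*L - 8 = L*n - 8 = -8 + L*n)
T(c, J) = 1439 (T(c, J) = -9 + 1448 = 1439)
T(v(q(0, -3), 9), 1695) - 1*4571038 = 1439 - 1*4571038 = 1439 - 4571038 = -4569599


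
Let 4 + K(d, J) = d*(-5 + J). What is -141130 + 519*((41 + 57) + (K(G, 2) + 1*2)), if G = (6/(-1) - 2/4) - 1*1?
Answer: -159257/2 ≈ -79629.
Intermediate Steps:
G = -15/2 (G = (6*(-1) - 2*1/4) - 1 = (-6 - 1/2) - 1 = -13/2 - 1 = -15/2 ≈ -7.5000)
K(d, J) = -4 + d*(-5 + J)
-141130 + 519*((41 + 57) + (K(G, 2) + 1*2)) = -141130 + 519*((41 + 57) + ((-4 - 5*(-15/2) + 2*(-15/2)) + 1*2)) = -141130 + 519*(98 + ((-4 + 75/2 - 15) + 2)) = -141130 + 519*(98 + (37/2 + 2)) = -141130 + 519*(98 + 41/2) = -141130 + 519*(237/2) = -141130 + 123003/2 = -159257/2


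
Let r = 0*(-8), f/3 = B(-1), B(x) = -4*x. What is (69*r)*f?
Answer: 0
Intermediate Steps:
f = 12 (f = 3*(-4*(-1)) = 3*4 = 12)
r = 0
(69*r)*f = (69*0)*12 = 0*12 = 0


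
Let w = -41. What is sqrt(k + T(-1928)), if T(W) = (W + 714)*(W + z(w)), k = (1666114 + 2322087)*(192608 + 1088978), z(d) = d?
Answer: 12*sqrt(35494617758) ≈ 2.2608e+6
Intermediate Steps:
k = 5111222566786 (k = 3988201*1281586 = 5111222566786)
T(W) = (-41 + W)*(714 + W) (T(W) = (W + 714)*(W - 41) = (714 + W)*(-41 + W) = (-41 + W)*(714 + W))
sqrt(k + T(-1928)) = sqrt(5111222566786 + (-29274 + (-1928)**2 + 673*(-1928))) = sqrt(5111222566786 + (-29274 + 3717184 - 1297544)) = sqrt(5111222566786 + 2390366) = sqrt(5111224957152) = 12*sqrt(35494617758)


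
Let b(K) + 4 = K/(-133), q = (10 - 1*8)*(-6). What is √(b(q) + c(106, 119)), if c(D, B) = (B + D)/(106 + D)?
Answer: I*√566140435/14098 ≈ 1.6877*I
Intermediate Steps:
c(D, B) = (B + D)/(106 + D)
q = -12 (q = (10 - 8)*(-6) = 2*(-6) = -12)
b(K) = -4 - K/133 (b(K) = -4 + K/(-133) = -4 + K*(-1/133) = -4 - K/133)
√(b(q) + c(106, 119)) = √((-4 - 1/133*(-12)) + (119 + 106)/(106 + 106)) = √((-4 + 12/133) + 225/212) = √(-520/133 + (1/212)*225) = √(-520/133 + 225/212) = √(-80315/28196) = I*√566140435/14098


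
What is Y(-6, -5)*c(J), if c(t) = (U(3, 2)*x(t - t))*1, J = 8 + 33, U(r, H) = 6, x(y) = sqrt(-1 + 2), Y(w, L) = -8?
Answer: -48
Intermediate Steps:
x(y) = 1 (x(y) = sqrt(1) = 1)
J = 41
c(t) = 6 (c(t) = (6*1)*1 = 6*1 = 6)
Y(-6, -5)*c(J) = -8*6 = -48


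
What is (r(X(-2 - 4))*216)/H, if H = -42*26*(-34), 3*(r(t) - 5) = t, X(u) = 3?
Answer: 54/1547 ≈ 0.034906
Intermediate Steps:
r(t) = 5 + t/3
H = 37128 (H = -1092*(-34) = 37128)
(r(X(-2 - 4))*216)/H = ((5 + (⅓)*3)*216)/37128 = ((5 + 1)*216)*(1/37128) = (6*216)*(1/37128) = 1296*(1/37128) = 54/1547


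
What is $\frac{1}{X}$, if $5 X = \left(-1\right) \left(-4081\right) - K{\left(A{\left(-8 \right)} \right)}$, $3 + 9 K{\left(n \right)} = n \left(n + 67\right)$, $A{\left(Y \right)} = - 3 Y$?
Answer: $\frac{15}{11516} \approx 0.0013025$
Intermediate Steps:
$K{\left(n \right)} = - \frac{1}{3} + \frac{n \left(67 + n\right)}{9}$ ($K{\left(n \right)} = - \frac{1}{3} + \frac{n \left(n + 67\right)}{9} = - \frac{1}{3} + \frac{n \left(67 + n\right)}{9}$)
$X = \frac{11516}{15}$ ($X = \frac{\left(-1\right) \left(-4081\right) - \left(- \frac{1}{3} + \frac{\left(\left(-3\right) \left(-8\right)\right)^{2}}{9} + \frac{67 \left(\left(-3\right) \left(-8\right)\right)}{9}\right)}{5} = \frac{4081 - \left(- \frac{1}{3} + \frac{24^{2}}{9} + \frac{67}{9} \cdot 24\right)}{5} = \frac{4081 - \left(- \frac{1}{3} + \frac{1}{9} \cdot 576 + \frac{536}{3}\right)}{5} = \frac{4081 - \left(- \frac{1}{3} + 64 + \frac{536}{3}\right)}{5} = \frac{4081 - \frac{727}{3}}{5} = \frac{1}{5} \cdot \frac{11516}{3} = \frac{11516}{15} \approx 767.73$)
$\frac{1}{X} = \frac{1}{\frac{11516}{15}} = \frac{15}{11516}$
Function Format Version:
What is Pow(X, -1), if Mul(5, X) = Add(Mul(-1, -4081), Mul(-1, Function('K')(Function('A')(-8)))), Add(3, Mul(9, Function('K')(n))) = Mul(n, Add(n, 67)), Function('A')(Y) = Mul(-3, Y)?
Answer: Rational(15, 11516) ≈ 0.0013025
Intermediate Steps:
Function('K')(n) = Add(Rational(-1, 3), Mul(Rational(1, 9), n, Add(67, n))) (Function('K')(n) = Add(Rational(-1, 3), Mul(Rational(1, 9), Mul(n, Add(n, 67)))) = Add(Rational(-1, 3), Mul(Rational(1, 9), Mul(n, Add(67, n)))) = Add(Rational(-1, 3), Mul(Rational(1, 9), n, Add(67, n))))
X = Rational(11516, 15) (X = Mul(Rational(1, 5), Add(Mul(-1, -4081), Mul(-1, Add(Rational(-1, 3), Mul(Rational(1, 9), Pow(Mul(-3, -8), 2)), Mul(Rational(67, 9), Mul(-3, -8)))))) = Mul(Rational(1, 5), Add(4081, Mul(-1, Add(Rational(-1, 3), Mul(Rational(1, 9), Pow(24, 2)), Mul(Rational(67, 9), 24))))) = Mul(Rational(1, 5), Add(4081, Mul(-1, Add(Rational(-1, 3), Mul(Rational(1, 9), 576), Rational(536, 3))))) = Mul(Rational(1, 5), Add(4081, Mul(-1, Add(Rational(-1, 3), 64, Rational(536, 3))))) = Mul(Rational(1, 5), Add(4081, Mul(-1, Rational(727, 3)))) = Mul(Rational(1, 5), Add(4081, Rational(-727, 3))) = Mul(Rational(1, 5), Rational(11516, 3)) = Rational(11516, 15) ≈ 767.73)
Pow(X, -1) = Pow(Rational(11516, 15), -1) = Rational(15, 11516)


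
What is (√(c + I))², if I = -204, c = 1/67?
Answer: -13667/67 ≈ -203.99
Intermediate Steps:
c = 1/67 ≈ 0.014925
(√(c + I))² = (√(1/67 - 204))² = (√(-13667/67))² = (I*√915689/67)² = -13667/67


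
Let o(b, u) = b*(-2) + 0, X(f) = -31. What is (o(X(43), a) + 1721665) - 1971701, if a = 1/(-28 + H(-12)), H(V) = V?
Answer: -249974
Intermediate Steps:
a = -1/40 (a = 1/(-28 - 12) = 1/(-40) = -1/40 ≈ -0.025000)
o(b, u) = -2*b (o(b, u) = -2*b + 0 = -2*b)
(o(X(43), a) + 1721665) - 1971701 = (-2*(-31) + 1721665) - 1971701 = (62 + 1721665) - 1971701 = 1721727 - 1971701 = -249974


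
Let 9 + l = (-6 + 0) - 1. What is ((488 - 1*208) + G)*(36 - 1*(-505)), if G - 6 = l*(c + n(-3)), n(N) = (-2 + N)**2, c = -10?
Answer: 24886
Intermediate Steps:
l = -16 (l = -9 + ((-6 + 0) - 1) = -9 + (-6 - 1) = -9 - 7 = -16)
G = -234 (G = 6 - 16*(-10 + (-2 - 3)**2) = 6 - 16*(-10 + (-5)**2) = 6 - 16*(-10 + 25) = 6 - 16*15 = 6 - 240 = -234)
((488 - 1*208) + G)*(36 - 1*(-505)) = ((488 - 1*208) - 234)*(36 - 1*(-505)) = ((488 - 208) - 234)*(36 + 505) = (280 - 234)*541 = 46*541 = 24886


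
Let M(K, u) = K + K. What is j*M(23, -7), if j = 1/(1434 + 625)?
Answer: 46/2059 ≈ 0.022341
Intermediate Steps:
j = 1/2059 ≈ 0.00048567
M(K, u) = 2*K
j*M(23, -7) = (2*23)/2059 = (1/2059)*46 = 46/2059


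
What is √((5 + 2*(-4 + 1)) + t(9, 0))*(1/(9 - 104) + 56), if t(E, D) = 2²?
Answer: 5319*√3/95 ≈ 96.977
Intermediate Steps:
t(E, D) = 4
√((5 + 2*(-4 + 1)) + t(9, 0))*(1/(9 - 104) + 56) = √((5 + 2*(-4 + 1)) + 4)*(1/(9 - 104) + 56) = √((5 + 2*(-3)) + 4)*(1/(-95) + 56) = √((5 - 6) + 4)*(-1/95 + 56) = √(-1 + 4)*(5319/95) = √3*(5319/95) = 5319*√3/95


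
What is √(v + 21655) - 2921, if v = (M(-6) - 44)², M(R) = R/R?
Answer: -2921 + 4*√1469 ≈ -2767.7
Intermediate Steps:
M(R) = 1
v = 1849 (v = (1 - 44)² = (-43)² = 1849)
√(v + 21655) - 2921 = √(1849 + 21655) - 2921 = √23504 - 2921 = 4*√1469 - 2921 = -2921 + 4*√1469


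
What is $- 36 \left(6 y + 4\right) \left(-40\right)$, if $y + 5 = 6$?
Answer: $14400$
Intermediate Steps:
$y = 1$ ($y = -5 + 6 = 1$)
$- 36 \left(6 y + 4\right) \left(-40\right) = - 36 \left(6 \cdot 1 + 4\right) \left(-40\right) = - 36 \left(6 + 4\right) \left(-40\right) = \left(-36\right) 10 \left(-40\right) = \left(-360\right) \left(-40\right) = 14400$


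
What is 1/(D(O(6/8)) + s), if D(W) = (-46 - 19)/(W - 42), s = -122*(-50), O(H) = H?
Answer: 33/201352 ≈ 0.00016389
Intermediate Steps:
s = 6100
D(W) = -65/(-42 + W)
1/(D(O(6/8)) + s) = 1/(-65/(-42 + 6/8) + 6100) = 1/(-65/(-42 + 6*(1/8)) + 6100) = 1/(-65/(-42 + 3/4) + 6100) = 1/(-65/(-165/4) + 6100) = 1/(-65*(-4/165) + 6100) = 1/(52/33 + 6100) = 1/(201352/33) = 33/201352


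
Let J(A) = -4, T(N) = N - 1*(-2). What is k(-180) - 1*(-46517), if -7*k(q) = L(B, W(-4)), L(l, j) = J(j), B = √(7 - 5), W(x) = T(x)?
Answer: 325623/7 ≈ 46518.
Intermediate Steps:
T(N) = 2 + N (T(N) = N + 2 = 2 + N)
W(x) = 2 + x
B = √2 ≈ 1.4142
L(l, j) = -4
k(q) = 4/7 (k(q) = -⅐*(-4) = 4/7)
k(-180) - 1*(-46517) = 4/7 - 1*(-46517) = 4/7 + 46517 = 325623/7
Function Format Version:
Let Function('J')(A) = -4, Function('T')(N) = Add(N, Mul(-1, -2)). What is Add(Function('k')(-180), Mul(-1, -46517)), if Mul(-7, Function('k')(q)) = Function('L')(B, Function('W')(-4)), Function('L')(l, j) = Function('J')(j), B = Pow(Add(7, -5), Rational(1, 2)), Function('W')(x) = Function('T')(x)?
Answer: Rational(325623, 7) ≈ 46518.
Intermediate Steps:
Function('T')(N) = Add(2, N) (Function('T')(N) = Add(N, 2) = Add(2, N))
Function('W')(x) = Add(2, x)
B = Pow(2, Rational(1, 2)) ≈ 1.4142
Function('L')(l, j) = -4
Function('k')(q) = Rational(4, 7) (Function('k')(q) = Mul(Rational(-1, 7), -4) = Rational(4, 7))
Add(Function('k')(-180), Mul(-1, -46517)) = Add(Rational(4, 7), Mul(-1, -46517)) = Add(Rational(4, 7), 46517) = Rational(325623, 7)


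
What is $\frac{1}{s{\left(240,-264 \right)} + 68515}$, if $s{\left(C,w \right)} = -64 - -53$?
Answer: $\frac{1}{68504} \approx 1.4598 \cdot 10^{-5}$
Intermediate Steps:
$s{\left(C,w \right)} = -11$ ($s{\left(C,w \right)} = -64 + 53 = -11$)
$\frac{1}{s{\left(240,-264 \right)} + 68515} = \frac{1}{-11 + 68515} = \frac{1}{68504}$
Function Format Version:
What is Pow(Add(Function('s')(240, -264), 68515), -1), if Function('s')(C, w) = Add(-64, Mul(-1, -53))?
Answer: Rational(1, 68504) ≈ 1.4598e-5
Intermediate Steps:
Function('s')(C, w) = -11 (Function('s')(C, w) = Add(-64, 53) = -11)
Pow(Add(Function('s')(240, -264), 68515), -1) = Pow(Add(-11, 68515), -1) = Pow(68504, -1) = Rational(1, 68504)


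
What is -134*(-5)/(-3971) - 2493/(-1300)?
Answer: 9028703/5162300 ≈ 1.7490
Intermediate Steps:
-134*(-5)/(-3971) - 2493/(-1300) = 670*(-1/3971) - 2493*(-1/1300) = -670/3971 + 2493/1300 = 9028703/5162300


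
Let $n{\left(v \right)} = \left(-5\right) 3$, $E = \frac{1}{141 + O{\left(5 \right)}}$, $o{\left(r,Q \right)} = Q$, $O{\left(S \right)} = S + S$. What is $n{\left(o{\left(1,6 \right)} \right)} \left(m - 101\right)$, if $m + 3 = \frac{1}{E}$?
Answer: $-705$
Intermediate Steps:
$O{\left(S \right)} = 2 S$
$E = \frac{1}{151}$ ($E = \frac{1}{141 + 2 \cdot 5} = \frac{1}{141 + 10} = \frac{1}{151} \approx 0.0066225$)
$n{\left(v \right)} = -15$
$m = 148$ ($m = -3 + \frac{1}{\frac{1}{151}} = -3 + 151 = 148$)
$n{\left(o{\left(1,6 \right)} \right)} \left(m - 101\right) = - 15 \left(148 - 101\right) = \left(-15\right) 47 = -705$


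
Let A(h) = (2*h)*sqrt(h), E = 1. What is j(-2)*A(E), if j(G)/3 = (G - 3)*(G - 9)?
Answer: 330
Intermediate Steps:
j(G) = 3*(-9 + G)*(-3 + G) (j(G) = 3*((G - 3)*(G - 9)) = 3*((-3 + G)*(-9 + G)) = 3*((-9 + G)*(-3 + G)) = 3*(-9 + G)*(-3 + G))
A(h) = 2*h**(3/2)
j(-2)*A(E) = (81 - 36*(-2) + 3*(-2)**2)*(2*1**(3/2)) = (81 + 72 + 3*4)*(2*1) = (81 + 72 + 12)*2 = 165*2 = 330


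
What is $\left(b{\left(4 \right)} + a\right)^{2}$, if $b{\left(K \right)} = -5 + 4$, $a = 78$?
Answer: $5929$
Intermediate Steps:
$b{\left(K \right)} = -1$
$\left(b{\left(4 \right)} + a\right)^{2} = \left(-1 + 78\right)^{2} = 77^{2} = 5929$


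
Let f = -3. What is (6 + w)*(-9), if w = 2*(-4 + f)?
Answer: 72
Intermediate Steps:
w = -14 (w = 2*(-4 - 3) = 2*(-7) = -14)
(6 + w)*(-9) = (6 - 14)*(-9) = -8*(-9) = 72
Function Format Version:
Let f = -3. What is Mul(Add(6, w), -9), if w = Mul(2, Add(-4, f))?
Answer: 72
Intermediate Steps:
w = -14 (w = Mul(2, Add(-4, -3)) = Mul(2, -7) = -14)
Mul(Add(6, w), -9) = Mul(Add(6, -14), -9) = Mul(-8, -9) = 72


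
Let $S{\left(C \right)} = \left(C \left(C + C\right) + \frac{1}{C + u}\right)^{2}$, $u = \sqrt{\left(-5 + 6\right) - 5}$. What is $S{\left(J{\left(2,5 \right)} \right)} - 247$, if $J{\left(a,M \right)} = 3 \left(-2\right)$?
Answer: $\frac{245771}{50} - \frac{1437 i}{200} \approx 4915.4 - 7.185 i$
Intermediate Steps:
$J{\left(a,M \right)} = -6$
$u = 2 i$ ($u = \sqrt{1 - 5} = \sqrt{-4} = 2 i \approx 2.0 i$)
$S{\left(C \right)} = \left(\frac{1}{C + 2 i} + 2 C^{2}\right)^{2}$ ($S{\left(C \right)} = \left(C \left(C + C\right) + \frac{1}{C + 2 i}\right)^{2} = \left(C 2 C + \frac{1}{C + 2 i}\right)^{2} = \left(2 C^{2} + \frac{1}{C + 2 i}\right)^{2} = \left(\frac{1}{C + 2 i} + 2 C^{2}\right)^{2}$)
$S{\left(J{\left(2,5 \right)} \right)} - 247 = \frac{\left(1 + 2 \left(-6\right)^{3} + 4 i \left(-6\right)^{2}\right)^{2}}{\left(-6 + 2 i\right)^{2}} - 247 = \frac{\left(1 + 2 \left(-216\right) + 4 i 36\right)^{2}}{\left(-6 + 2 i\right)^{2}} - 247 = \frac{\left(1 - 432 + 144 i\right)^{2}}{\left(-6 + 2 i\right)^{2}} - 247 = \frac{\left(-431 + 144 i\right)^{2}}{\left(-6 + 2 i\right)^{2}} - 247 = -247 + \frac{\left(-431 + 144 i\right)^{2}}{\left(-6 + 2 i\right)^{2}}$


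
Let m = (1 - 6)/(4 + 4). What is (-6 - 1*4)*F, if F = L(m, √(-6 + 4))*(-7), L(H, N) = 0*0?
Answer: 0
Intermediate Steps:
m = -5/8 ≈ -0.62500
L(H, N) = 0
F = 0 (F = 0*(-7) = 0)
(-6 - 1*4)*F = (-6 - 1*4)*0 = (-6 - 4)*0 = -10*0 = 0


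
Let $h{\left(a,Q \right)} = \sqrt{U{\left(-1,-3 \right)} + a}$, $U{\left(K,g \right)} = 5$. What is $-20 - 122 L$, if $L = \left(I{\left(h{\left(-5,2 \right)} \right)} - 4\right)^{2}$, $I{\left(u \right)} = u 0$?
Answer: $-1972$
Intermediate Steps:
$h{\left(a,Q \right)} = \sqrt{5 + a}$
$I{\left(u \right)} = 0$
$L = 16$ ($L = \left(0 - 4\right)^{2} = \left(-4\right)^{2} = 16$)
$-20 - 122 L = -20 - 1952 = -1972$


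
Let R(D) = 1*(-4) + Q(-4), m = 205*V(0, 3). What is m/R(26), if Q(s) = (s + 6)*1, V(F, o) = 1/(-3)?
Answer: 205/6 ≈ 34.167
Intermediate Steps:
V(F, o) = -⅓
Q(s) = 6 + s (Q(s) = (6 + s)*1 = 6 + s)
m = -205/3 (m = 205*(-⅓) = -205/3 ≈ -68.333)
R(D) = -2 (R(D) = 1*(-4) + (6 - 4) = -4 + 2 = -2)
m/R(26) = -205/3/(-2) = -205/3*(-½) = 205/6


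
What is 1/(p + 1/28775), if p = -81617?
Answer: -28775/2348529174 ≈ -1.2252e-5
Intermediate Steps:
1/(p + 1/28775) = 1/(-81617 + 1/28775) = 1/(-2348529174/28775) = -28775/2348529174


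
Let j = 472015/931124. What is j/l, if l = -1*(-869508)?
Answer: 472015/809619766992 ≈ 5.8301e-7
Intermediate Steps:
l = 869508
j = 472015/931124 (j = 472015*(1/931124) = 472015/931124 ≈ 0.50693)
j/l = (472015/931124)/869508 = (472015/931124)*(1/869508) = 472015/809619766992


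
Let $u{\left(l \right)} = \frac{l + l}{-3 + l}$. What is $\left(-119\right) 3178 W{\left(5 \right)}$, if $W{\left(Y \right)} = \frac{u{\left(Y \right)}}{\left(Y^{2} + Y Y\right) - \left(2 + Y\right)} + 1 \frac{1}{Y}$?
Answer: $- \frac{25716376}{215} \approx -1.1961 \cdot 10^{5}$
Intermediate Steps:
$u{\left(l \right)} = \frac{2 l}{-3 + l}$
$W{\left(Y \right)} = \frac{1}{Y} + \frac{2 Y}{\left(-3 + Y\right) \left(-2 - Y + 2 Y^{2}\right)}$ ($W{\left(Y \right)} = \frac{2 Y \frac{1}{-3 + Y}}{\left(Y^{2} + Y Y\right) - \left(2 + Y\right)} + 1 \frac{1}{Y} = \frac{2 Y \frac{1}{-3 + Y}}{\left(Y^{2} + Y^{2}\right) - \left(2 + Y\right)} + \frac{1}{Y} = \frac{2 Y \frac{1}{-3 + Y}}{2 Y^{2} - \left(2 + Y\right)} + \frac{1}{Y} = \frac{2 Y \frac{1}{-3 + Y}}{-2 - Y + 2 Y^{2}} + \frac{1}{Y} = \frac{2 Y}{\left(-3 + Y\right) \left(-2 - Y + 2 Y^{2}\right)} + \frac{1}{Y} = \frac{1}{Y} + \frac{2 Y}{\left(-3 + Y\right) \left(-2 - Y + 2 Y^{2}\right)}$)
$\left(-119\right) 3178 W{\left(5 \right)} = \left(-119\right) 3178 \frac{6 + 5 - 5 \cdot 5^{2} + 2 \cdot 5^{3}}{5 \left(6 + 5 - 7 \cdot 5^{2} + 2 \cdot 5^{3}\right)} = - 378182 \frac{6 + 5 - 125 + 2 \cdot 125}{5 \left(6 + 5 - 175 + 2 \cdot 125\right)} = - 378182 \frac{6 + 5 - 125 + 250}{5 \left(6 + 5 - 175 + 250\right)} = - 378182 \cdot \frac{1}{5} \cdot \frac{1}{86} \cdot 136 = \left(-378182\right) \frac{68}{215} = - \frac{25716376}{215}$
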